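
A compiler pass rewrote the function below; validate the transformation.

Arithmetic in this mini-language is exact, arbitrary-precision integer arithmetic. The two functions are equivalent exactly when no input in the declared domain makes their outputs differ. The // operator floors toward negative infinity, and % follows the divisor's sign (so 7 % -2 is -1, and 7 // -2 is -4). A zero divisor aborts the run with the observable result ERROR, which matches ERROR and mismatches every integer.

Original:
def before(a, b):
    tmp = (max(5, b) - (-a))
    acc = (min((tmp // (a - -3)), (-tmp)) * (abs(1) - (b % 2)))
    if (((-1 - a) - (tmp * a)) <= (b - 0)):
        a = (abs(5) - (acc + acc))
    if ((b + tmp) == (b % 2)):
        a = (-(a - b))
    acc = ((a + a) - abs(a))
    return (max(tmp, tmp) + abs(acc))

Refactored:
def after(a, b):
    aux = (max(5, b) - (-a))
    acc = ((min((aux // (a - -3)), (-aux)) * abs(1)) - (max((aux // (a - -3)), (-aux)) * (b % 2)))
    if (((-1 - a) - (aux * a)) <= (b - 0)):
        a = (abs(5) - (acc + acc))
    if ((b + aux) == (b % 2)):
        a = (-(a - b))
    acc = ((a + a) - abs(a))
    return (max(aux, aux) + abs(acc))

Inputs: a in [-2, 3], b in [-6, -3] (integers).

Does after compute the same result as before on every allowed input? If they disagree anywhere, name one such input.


Try a=1, b=-5.
before: tmp := 6 | acc := 0 | (((-1 - a) - (tmp * a)) <= (b - 0)): true | a := 5 | ((b + tmp) == (b % 2)): true | a := -10 | acc := -30 | result 36
after: aux := 6 | acc := -7 | (((-1 - a) - (aux * a)) <= (b - 0)): true | a := 19 | ((b + aux) == (b % 2)): true | a := -24 | acc := -72 | result 78
36 != 78, so the rewrite changes behavior.
verdict: not equivalent; witness: a=1, b=-5


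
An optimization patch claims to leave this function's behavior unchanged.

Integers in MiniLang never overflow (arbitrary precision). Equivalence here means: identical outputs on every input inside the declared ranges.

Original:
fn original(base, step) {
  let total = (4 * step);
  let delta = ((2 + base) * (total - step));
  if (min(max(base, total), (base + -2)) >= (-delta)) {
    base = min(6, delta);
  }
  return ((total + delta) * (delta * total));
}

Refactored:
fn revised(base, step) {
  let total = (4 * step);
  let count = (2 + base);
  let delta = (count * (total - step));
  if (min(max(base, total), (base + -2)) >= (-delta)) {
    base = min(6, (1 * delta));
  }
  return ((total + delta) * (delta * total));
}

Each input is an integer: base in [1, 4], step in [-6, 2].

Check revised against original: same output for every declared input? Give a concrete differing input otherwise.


The two versions differ — the changes include arithmetic usage differs, plus constant usage differs, plus local variable names differ, plus statement counts differ.
As a probe, take base=1, step=1: original runs total = 4; delta = 9; (min(max(base, total), (base + -2)) >= (-delta)) -> true; base = 6; return 468; revised runs total = 4; count = 3; delta = 9; (min(max(base, total), (base + -2)) >= (-delta)) -> true; base = 6; return 468; both end at 468.
Sweeping the whole domain (36 inputs) finds no disagreement.
verdict: equivalent


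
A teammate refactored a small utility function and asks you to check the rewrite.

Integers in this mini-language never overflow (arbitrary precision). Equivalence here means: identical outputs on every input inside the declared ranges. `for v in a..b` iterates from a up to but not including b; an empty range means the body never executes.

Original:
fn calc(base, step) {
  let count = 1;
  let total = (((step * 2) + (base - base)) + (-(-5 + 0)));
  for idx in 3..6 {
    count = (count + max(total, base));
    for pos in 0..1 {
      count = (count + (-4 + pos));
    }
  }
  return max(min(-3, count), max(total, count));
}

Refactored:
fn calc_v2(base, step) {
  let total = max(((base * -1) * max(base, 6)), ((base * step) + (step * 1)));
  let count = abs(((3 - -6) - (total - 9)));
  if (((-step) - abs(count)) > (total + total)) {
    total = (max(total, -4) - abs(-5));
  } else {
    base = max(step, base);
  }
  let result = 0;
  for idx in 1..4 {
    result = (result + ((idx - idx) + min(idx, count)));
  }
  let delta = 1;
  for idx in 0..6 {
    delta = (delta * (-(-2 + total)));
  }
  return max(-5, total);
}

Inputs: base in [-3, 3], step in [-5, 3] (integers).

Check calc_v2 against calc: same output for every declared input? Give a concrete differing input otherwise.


Not equivalent: base=-3, step=-5 separates them (-5 vs 18).
calc: count := 1 | total := -5 | iter idx=3: | count := -2 | iter pos=0: | count := -6 | iter idx=4: | count := -9 | iter pos=0: | count := -13 | iter idx=5: | count := -16 | iter pos=0: | count := -20 | result -5
calc_v2: total := 18 | count := 0 | (((-step) - abs(count)) > (total + total)): false | base := -3 | result := 0 | iter idx=1: | result := 0 | iter idx=2: | result := 0 | iter idx=3: | result := 0 | delta := 1 | iter idx=0: | delta := -16 | iter idx=1: | delta := 256 | iter idx=2: | delta := -4096 | iter idx=3: | delta := 65536 | iter idx=4: | delta := -1048576 | iter idx=5: | delta := 16777216 | result 18
verdict: not equivalent; witness: base=-3, step=-5


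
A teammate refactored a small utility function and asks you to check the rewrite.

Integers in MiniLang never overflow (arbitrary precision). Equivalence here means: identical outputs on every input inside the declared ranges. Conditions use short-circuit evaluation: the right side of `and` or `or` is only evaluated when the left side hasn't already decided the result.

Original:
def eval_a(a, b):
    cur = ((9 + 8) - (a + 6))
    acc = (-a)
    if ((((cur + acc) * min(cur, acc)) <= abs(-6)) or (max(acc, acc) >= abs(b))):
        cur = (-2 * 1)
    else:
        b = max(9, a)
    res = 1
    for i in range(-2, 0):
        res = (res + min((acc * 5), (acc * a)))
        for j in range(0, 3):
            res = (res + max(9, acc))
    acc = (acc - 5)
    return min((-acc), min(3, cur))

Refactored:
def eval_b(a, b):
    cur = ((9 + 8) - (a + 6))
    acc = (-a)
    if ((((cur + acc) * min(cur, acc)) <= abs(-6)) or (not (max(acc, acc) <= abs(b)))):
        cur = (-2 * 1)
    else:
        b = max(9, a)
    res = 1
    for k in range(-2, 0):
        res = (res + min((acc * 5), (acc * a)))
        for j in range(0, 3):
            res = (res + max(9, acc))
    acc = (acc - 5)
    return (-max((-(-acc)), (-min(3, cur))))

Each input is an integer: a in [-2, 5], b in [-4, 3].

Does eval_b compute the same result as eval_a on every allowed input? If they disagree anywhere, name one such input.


There is a counterexample at a=-2, b=-2: -2 on one side, 3 on the other.
eval_a: cur becomes 13; next acc becomes 2; next ((((cur + acc) * min(cur, acc)) <= abs(-6)) or (max(acc, acc) >= abs(b))) evaluates to true; next cur becomes -2; next res becomes 1; next at i=-2:; next res becomes -3; next at j=0:; next res becomes 6; next at j=1:; next res becomes 15; next at j=2:; next res becomes 24; next at i=-1:; next res becomes 20; next at j=0:; next res becomes 29; next at j=1:; next res becomes 38; next at j=2:; next res becomes 47; next acc becomes -3; next final value -2
eval_b: cur becomes 13; next acc becomes 2; next ((((cur + acc) * min(cur, acc)) <= abs(-6)) or (not (max(acc, acc) <= abs(b)))) evaluates to false; next b becomes 9; next res becomes 1; next at k=-2:; next res becomes -3; next at j=0:; next res becomes 6; next at j=1:; next res becomes 15; next at j=2:; next res becomes 24; next at k=-1:; next res becomes 20; next at j=0:; next res becomes 29; next at j=1:; next res becomes 38; next at j=2:; next res becomes 47; next acc becomes -3; next final value 3
verdict: not equivalent; witness: a=-2, b=-2


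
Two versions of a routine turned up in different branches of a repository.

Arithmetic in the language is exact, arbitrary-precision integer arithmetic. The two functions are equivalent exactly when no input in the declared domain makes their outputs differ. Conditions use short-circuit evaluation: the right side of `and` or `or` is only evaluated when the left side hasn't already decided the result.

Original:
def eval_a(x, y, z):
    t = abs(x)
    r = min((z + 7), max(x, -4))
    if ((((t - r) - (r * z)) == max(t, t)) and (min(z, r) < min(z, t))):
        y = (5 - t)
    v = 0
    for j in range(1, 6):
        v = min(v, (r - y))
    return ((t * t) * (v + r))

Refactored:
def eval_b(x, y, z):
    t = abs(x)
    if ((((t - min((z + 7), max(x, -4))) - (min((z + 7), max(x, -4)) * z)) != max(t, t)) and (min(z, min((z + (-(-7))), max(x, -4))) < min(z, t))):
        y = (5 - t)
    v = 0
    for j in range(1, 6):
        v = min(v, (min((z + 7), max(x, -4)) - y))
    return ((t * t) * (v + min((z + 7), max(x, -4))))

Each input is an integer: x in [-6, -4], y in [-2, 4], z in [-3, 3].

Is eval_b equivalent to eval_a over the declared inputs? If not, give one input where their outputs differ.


Consider the input x=-6, y=-2, z=-3.
eval_a: t becomes 6; next r becomes -4; next ((((t - r) - (r * z)) == max(t, t)) and (min(z, r) < min(z, t))) evaluates to false; next v becomes 0; next at j=1:; next v becomes -2; next at j=2:; next v becomes -2; next at j=3:; next v becomes -2; next at j=4:; next v becomes -2; next at j=5:; next v becomes -2; next final value -216
eval_b: t becomes 6; next ((((t - min((z + 7), max(x, -4))) - (min((z + 7), max(x, -4)) * z)) != max(t, t)) and (min(z, min((z + (-(-7))), max(x, -4))) < min(z, t))) evaluates to true; next y becomes -1; next v becomes 0; next at j=1:; next v becomes -3; next at j=2:; next v becomes -3; next at j=3:; next v becomes -3; next at j=4:; next v becomes -3; next at j=5:; next v becomes -3; next final value -252
-216 != -252, so the rewrite changes behavior.
verdict: not equivalent; witness: x=-6, y=-2, z=-3


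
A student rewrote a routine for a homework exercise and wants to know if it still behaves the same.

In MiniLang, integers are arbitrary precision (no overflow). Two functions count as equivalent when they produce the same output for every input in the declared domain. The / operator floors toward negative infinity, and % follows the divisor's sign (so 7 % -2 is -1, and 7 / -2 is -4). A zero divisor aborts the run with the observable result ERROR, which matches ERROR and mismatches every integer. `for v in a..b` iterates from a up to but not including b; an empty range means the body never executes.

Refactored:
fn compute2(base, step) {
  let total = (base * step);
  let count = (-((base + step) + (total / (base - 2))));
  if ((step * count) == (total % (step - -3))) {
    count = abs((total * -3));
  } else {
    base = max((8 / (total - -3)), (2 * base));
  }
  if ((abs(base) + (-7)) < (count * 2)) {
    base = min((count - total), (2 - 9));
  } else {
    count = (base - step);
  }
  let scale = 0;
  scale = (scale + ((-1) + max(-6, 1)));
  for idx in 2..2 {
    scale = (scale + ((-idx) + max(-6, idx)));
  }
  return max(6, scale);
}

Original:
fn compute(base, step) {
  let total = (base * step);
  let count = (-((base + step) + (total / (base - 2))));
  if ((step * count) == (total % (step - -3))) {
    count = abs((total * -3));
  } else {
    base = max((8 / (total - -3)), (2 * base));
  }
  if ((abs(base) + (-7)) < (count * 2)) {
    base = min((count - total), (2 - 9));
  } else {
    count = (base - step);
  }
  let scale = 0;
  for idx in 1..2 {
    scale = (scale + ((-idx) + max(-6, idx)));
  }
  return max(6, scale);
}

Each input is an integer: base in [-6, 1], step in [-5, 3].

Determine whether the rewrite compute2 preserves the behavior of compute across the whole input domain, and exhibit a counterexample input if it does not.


Although loop structure differs; and arithmetic usage differs; and min/max/abs usage differs; and constant usage differs; and statement counts differ, 72/72 inputs agree.
verdict: equivalent


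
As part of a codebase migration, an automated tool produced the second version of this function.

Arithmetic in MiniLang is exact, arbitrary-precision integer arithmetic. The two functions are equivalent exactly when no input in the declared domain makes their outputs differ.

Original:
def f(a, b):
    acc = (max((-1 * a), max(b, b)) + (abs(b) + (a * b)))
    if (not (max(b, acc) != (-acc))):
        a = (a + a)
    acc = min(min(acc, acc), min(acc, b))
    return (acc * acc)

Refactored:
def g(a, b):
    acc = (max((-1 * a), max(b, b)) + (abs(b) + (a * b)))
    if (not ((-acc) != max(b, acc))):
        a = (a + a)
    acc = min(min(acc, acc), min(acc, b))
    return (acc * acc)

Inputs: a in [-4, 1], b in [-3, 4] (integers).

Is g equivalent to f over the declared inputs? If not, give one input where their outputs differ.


The two are interchangeable: same computation, different form, and every declared input agrees.
As a probe, take a=-1, b=1: f runs acc := 1 | (not (max(b, acc) != (-acc))): false | acc := 1 | result 1; g runs acc := 1 | (not ((-acc) != max(b, acc))): false | acc := 1 | result 1; both end at 1.
An exhaustive pass over the 48 declared inputs shows identical outputs.
verdict: equivalent


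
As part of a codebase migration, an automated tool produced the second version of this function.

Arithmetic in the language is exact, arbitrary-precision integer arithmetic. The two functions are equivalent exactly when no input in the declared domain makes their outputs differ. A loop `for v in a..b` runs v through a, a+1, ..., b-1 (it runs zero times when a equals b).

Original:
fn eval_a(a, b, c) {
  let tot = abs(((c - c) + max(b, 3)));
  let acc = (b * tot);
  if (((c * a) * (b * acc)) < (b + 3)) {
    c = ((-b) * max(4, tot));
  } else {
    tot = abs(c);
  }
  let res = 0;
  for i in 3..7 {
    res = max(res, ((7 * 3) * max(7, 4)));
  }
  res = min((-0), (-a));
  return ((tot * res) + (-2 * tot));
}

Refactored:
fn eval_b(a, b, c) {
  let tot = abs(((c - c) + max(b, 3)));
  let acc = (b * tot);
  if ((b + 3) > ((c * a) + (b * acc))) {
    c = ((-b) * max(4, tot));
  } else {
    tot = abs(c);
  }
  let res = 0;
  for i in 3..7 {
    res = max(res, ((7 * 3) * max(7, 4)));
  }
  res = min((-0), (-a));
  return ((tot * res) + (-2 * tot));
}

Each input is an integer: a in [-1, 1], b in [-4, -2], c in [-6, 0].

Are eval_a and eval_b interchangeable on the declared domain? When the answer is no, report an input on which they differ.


These are not equivalent — on a=-1, b=-2, c=0 the outputs split (-6 vs 0).
eval_a: tot=3, then acc=-6, then (((c * a) * (b * acc)) < (b + 3)) is true, then c=8, then res=0, then (i=3), then res=147, then (i=4), then res=147, then (i=5), then res=147, then (i=6), then res=147, then res=0, then returns -6
eval_b: tot=3, then acc=-6, then ((b + 3) > ((c * a) + (b * acc))) is false, then tot=0, then res=0, then (i=3), then res=147, then (i=4), then res=147, then (i=5), then res=147, then (i=6), then res=147, then res=0, then returns 0
verdict: not equivalent; witness: a=-1, b=-2, c=0


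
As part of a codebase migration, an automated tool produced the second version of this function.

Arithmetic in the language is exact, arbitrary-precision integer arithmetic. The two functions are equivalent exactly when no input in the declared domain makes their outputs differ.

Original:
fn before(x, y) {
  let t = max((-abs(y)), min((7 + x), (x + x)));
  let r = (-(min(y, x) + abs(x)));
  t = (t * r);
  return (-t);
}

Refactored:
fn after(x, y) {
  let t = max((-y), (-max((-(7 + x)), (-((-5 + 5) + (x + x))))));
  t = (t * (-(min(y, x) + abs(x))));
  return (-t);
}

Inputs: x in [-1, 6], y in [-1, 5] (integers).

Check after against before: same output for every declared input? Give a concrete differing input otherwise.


Evaluate both at x=0, y=-1.
before: t becomes 0; next r becomes 1; next t becomes 0; next final value 0
after: t becomes 1; next t becomes 1; next final value -1
0 and -1 differ, so these are not the same function on this domain.
verdict: not equivalent; witness: x=0, y=-1


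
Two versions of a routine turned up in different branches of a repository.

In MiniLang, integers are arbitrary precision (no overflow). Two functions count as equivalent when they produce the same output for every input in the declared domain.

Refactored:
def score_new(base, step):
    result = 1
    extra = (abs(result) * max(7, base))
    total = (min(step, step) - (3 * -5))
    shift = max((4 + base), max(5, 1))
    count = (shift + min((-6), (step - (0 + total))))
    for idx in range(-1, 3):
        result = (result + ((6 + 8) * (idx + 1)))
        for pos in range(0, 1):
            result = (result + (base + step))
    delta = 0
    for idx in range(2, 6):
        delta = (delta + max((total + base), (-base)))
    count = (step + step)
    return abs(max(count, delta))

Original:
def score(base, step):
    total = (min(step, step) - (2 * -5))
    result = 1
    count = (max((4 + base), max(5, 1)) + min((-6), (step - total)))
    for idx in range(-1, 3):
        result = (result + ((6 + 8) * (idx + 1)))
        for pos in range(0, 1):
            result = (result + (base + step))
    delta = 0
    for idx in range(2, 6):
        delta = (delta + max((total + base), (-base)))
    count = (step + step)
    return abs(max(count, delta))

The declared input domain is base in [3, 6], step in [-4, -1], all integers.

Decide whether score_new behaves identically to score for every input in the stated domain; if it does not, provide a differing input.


Input base=3, step=-4: 36 from score versus 56 from score_new.
verdict: not equivalent; witness: base=3, step=-4


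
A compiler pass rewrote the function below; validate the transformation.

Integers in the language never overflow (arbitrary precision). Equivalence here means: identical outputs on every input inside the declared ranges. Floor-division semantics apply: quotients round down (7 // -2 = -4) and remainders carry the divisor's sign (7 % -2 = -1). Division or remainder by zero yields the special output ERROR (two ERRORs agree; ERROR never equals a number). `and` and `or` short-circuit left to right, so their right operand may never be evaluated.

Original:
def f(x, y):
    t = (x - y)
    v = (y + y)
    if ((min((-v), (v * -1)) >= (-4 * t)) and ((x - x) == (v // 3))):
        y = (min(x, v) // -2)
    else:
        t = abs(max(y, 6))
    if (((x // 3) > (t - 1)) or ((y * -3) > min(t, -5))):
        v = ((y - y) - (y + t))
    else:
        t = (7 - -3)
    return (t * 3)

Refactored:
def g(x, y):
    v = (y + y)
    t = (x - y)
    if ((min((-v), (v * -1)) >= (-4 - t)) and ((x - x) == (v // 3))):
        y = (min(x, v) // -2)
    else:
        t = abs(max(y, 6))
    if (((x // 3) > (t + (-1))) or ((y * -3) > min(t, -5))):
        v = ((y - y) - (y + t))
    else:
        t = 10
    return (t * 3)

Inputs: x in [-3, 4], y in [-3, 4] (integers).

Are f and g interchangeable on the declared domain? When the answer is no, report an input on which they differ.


x=-3, y=0 yields 18 from f but -9 from g.
verdict: not equivalent; witness: x=-3, y=0


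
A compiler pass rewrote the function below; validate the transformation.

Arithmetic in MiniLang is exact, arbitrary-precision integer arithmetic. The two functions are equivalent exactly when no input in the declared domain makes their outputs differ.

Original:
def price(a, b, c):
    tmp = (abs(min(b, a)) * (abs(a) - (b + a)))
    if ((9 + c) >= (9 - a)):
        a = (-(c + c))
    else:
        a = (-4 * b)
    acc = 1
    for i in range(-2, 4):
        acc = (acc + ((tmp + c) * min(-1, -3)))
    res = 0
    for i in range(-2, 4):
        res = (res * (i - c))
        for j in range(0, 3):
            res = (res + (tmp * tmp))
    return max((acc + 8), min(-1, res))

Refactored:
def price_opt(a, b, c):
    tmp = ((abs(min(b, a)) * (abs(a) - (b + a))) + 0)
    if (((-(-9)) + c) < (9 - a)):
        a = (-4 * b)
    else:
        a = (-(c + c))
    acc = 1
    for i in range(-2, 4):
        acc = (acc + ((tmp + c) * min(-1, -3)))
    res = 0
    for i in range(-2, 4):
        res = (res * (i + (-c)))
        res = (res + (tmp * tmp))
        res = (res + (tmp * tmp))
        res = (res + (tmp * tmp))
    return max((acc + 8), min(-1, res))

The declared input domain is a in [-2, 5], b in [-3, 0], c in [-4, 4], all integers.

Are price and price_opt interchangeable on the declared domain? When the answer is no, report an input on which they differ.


This is a faithful refactor — local variable names differ, arithmetic usage differs, constant usage differs, statement counts differ, comparison usage differs, loop structure differs, but the computed results match everywhere.
Spot check at a=2, b=-2, c=-1 — price: tmp becomes 4; next ((9 + c) >= (9 - a)) evaluates to true; next a becomes 2; next acc becomes 1; next at i=-2:; next acc becomes -8; next at i=-1:; next acc becomes -17; next at i=0:; next acc becomes -26; next at i=1:; next acc becomes -35; next at i=2:; next acc becomes -44; next at i=3:; next acc becomes -53; next res becomes 0; next at i=-2:; next res becomes 0; next at j=0:; next res becomes 16; next at j=1:; next res becomes 32; next at j=2:; next res becomes 48; next at i=-1:; next res becomes 0; next at j=0:; next res becomes 16; next at j=1:; next res becomes 32; next at j=2:; next res becomes 48; next at i=0:; next res becomes 48; next at j=0:; next res becomes 64; next at j=1:; next res becomes 80; next at j=2:; next res becomes 96; next at i=1:; next res becomes 192; next at j=0:; next res becomes 208; next at j=1:; next res becomes 224; next at j=2:; next res becomes 240; next at i=2:; next res becomes 720; next at j=0:; next res becomes 736; next at j=1:; next res becomes 752; next at j=2:; next res becomes 768; next at i=3:; next res becomes 3072; next at j=0:; next res becomes 3088; next at j=1:; next res becomes 3104; next at j=2:; next res becomes 3120; next final value -1. price_opt: tmp becomes 4; next (((-(-9)) + c) < (9 - a)) evaluates to false; next a becomes 2; next acc becomes 1; next at i=-2:; next acc becomes -8; next at i=-1:; next acc becomes -17; next at i=0:; next acc becomes -26; next at i=1:; next acc becomes -35; next at i=2:; next acc becomes -44; next at i=3:; next acc becomes -53; next res becomes 0; next at i=-2:; next res becomes 0; next res becomes 16; next res becomes 32; next res becomes 48; next at i=-1:; next res becomes 0; next res becomes 16; next res becomes 32; next res becomes 48; next at i=0:; next res becomes 48; next res becomes 64; next res becomes 80; next res becomes 96; next at i=1:; next res becomes 192; next res becomes 208; next res becomes 224; next res becomes 240; next at i=2:; next res becomes 720; next res becomes 736; next res becomes 752; next res becomes 768; next at i=3:; next res becomes 3072; next res becomes 3088; next res becomes 3104; next res becomes 3120; next final value -1. Both give -1.
An exhaustive pass over the 288 declared inputs shows identical outputs.
verdict: equivalent


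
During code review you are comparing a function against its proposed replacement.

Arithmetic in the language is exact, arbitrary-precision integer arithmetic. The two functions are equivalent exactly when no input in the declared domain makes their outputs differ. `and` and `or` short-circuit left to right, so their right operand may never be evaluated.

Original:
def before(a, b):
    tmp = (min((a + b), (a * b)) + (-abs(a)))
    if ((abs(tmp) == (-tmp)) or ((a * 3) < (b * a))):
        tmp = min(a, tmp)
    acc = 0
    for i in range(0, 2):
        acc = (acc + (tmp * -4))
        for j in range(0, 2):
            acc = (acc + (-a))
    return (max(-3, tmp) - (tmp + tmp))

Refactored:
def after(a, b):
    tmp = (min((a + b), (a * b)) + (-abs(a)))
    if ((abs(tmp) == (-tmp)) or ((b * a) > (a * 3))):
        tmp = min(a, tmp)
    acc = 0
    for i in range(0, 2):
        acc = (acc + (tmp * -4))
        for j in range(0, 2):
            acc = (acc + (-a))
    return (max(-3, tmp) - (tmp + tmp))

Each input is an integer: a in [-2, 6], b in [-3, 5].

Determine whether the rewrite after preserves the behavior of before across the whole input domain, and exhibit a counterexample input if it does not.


Equivalent — the differences include comparison usage differs, yet no declared input distinguishes the two.
Spot check at a=5, b=3 — before: tmp := 3 | ((abs(tmp) == (-tmp)) or ((a * 3) < (b * a))): false | acc := 0 | iter i=0: | acc := -12 | iter j=0: | acc := -17 | iter j=1: | acc := -22 | iter i=1: | acc := -34 | iter j=0: | acc := -39 | iter j=1: | acc := -44 | result -3. after: tmp := 3 | ((abs(tmp) == (-tmp)) or ((b * a) > (a * 3))): false | acc := 0 | iter i=0: | acc := -12 | iter j=0: | acc := -17 | iter j=1: | acc := -22 | iter i=1: | acc := -34 | iter j=0: | acc := -39 | iter j=1: | acc := -44 | result -3. Both give -3.
An exhaustive pass over the 81 declared inputs shows identical outputs.
verdict: equivalent


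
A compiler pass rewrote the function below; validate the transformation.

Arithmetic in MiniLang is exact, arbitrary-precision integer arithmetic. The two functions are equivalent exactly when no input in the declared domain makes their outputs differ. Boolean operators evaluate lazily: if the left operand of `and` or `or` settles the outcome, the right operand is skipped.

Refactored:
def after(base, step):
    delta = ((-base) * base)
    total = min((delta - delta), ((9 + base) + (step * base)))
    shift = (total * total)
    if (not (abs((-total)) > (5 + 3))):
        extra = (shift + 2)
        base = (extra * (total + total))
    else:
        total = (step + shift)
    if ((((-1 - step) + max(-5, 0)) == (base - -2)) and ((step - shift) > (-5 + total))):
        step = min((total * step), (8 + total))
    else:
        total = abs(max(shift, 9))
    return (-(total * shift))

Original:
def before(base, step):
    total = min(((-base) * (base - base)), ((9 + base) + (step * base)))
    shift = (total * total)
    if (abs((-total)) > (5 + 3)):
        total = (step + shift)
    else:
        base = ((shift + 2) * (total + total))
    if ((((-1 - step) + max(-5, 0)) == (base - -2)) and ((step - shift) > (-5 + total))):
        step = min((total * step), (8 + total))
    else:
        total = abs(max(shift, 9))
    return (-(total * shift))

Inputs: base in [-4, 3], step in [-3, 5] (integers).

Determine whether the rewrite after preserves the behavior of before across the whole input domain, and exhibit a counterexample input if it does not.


Comparing the listings, the differences include: statement counts differ; boolean connective usage differs; local variable names differ.
As a probe, take base=-2, step=0: before runs total=0, then shift=0, then (abs((-total)) > (5 + 3)) is false, then base=0, then ((((-1 - step) + max(-5, 0)) == (base - -2)) and ((step - shift) > (-5 + total))) is false, then total=9, then returns 0; after runs delta=-4, then total=0, then shift=0, then (not (abs((-total)) > (5 + 3))) is true, then extra=2, then base=0, then ((((-1 - step) + max(-5, 0)) == (base - -2)) and ((step - shift) > (-5 + total))) is false, then total=9, then returns 0; both end at 0.
Every one of the 72 inputs gives matching results.
verdict: equivalent


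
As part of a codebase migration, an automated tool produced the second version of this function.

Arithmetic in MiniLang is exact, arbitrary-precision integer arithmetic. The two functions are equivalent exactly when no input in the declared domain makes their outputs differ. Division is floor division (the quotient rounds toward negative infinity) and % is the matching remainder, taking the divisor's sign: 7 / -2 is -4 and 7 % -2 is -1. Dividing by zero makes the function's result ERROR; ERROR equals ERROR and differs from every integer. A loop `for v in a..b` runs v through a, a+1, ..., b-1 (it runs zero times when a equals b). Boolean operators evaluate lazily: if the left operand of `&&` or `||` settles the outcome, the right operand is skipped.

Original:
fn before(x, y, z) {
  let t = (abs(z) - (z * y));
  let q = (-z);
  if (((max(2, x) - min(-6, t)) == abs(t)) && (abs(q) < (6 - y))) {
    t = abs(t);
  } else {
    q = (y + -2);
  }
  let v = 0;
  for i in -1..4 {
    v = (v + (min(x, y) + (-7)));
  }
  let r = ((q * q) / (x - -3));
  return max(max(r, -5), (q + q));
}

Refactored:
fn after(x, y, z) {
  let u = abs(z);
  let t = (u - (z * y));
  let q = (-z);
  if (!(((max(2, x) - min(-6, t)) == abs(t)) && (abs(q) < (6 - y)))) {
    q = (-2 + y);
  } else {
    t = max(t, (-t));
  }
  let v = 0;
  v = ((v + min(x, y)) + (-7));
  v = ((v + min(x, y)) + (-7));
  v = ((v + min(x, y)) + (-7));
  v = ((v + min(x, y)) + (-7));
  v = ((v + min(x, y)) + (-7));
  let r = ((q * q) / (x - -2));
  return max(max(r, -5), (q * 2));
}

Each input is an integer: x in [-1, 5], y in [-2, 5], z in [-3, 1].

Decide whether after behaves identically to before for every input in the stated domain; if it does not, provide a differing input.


Run the pair on x=-1, y=-2, z=-3.
before: t becomes -3; next q becomes 3; next (((max(2, x) - min(-6, t)) == abs(t)) && (abs(q) < (6 - y))) evaluates to false; next q becomes -4; next v becomes 0; next at i=-1:; next v becomes -9; next at i=0:; next v becomes -18; next at i=1:; next v becomes -27; next at i=2:; next v becomes -36; next at i=3:; next v becomes -45; next r becomes 8; next final value 8
after: u becomes 3; next t becomes -3; next q becomes 3; next (!(((max(2, x) - min(-6, t)) == abs(t)) && (abs(q) < (6 - y)))) evaluates to true; next q becomes -4; next v becomes 0; next v becomes -9; next v becomes -18; next v becomes -27; next v becomes -36; next v becomes -45; next r becomes 16; next final value 16
8 against 16: the behavior changed.
verdict: not equivalent; witness: x=-1, y=-2, z=-3


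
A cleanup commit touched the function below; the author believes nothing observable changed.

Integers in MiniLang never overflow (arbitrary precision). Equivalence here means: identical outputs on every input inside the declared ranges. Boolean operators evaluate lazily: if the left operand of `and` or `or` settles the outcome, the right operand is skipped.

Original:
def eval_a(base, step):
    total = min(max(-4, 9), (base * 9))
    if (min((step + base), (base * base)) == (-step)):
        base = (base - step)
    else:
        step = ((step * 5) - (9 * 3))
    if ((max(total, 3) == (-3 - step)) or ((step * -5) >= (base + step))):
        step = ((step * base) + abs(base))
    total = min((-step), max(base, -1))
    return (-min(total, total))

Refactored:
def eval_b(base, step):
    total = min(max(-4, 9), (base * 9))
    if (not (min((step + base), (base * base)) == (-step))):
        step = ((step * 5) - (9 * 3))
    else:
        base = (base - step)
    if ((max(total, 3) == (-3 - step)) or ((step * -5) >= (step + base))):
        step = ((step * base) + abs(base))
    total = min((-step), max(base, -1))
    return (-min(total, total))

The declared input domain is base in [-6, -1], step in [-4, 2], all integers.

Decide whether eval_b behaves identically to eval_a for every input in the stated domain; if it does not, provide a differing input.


Reading the diff, among the changes: boolean connective usage differs.
Tracing base=-1, step=-3: eval_a: total becomes -9; next (min((step + base), (base * base)) == (-step)) evaluates to false; next step becomes -42; next ((max(total, 3) == (-3 - step)) or ((step * -5) >= (base + step))) evaluates to true; next step becomes 43; next total becomes -43; next final value 43 | eval_b: total becomes -9; next (not (min((step + base), (base * base)) == (-step))) evaluates to true; next step becomes -42; next ((max(total, 3) == (-3 - step)) or ((step * -5) >= (step + base))) evaluates to true; next step becomes 43; next total becomes -43; next final value 43 — matching result 43.
An exhaustive pass over the 42 declared inputs shows identical outputs.
verdict: equivalent


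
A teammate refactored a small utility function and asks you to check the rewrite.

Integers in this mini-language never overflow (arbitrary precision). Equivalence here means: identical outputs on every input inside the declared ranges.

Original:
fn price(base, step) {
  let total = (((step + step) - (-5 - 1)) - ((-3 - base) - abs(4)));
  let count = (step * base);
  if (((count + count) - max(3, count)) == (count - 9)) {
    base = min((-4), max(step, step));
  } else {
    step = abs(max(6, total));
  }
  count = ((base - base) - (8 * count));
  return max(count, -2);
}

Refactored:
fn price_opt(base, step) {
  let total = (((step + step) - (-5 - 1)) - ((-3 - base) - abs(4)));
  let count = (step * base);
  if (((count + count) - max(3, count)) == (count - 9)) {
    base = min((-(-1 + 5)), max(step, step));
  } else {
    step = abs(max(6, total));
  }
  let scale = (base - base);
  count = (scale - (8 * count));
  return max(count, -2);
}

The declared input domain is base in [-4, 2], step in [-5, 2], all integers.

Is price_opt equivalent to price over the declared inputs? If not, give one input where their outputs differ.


Equivalent — the differences include arithmetic usage differs; and local variable names differ; and statement counts differ; and constant usage differs, yet no declared input distinguishes the two.
One worked example (base=-4, step=-2) — price: total becomes 5; next count becomes 8; next (((count + count) - max(3, count)) == (count - 9)) evaluates to false; next step becomes 6; next count becomes -64; next final value -2; price_opt: total becomes 5; next count becomes 8; next (((count + count) - max(3, count)) == (count - 9)) evaluates to false; next step becomes 6; next scale becomes 0; next count becomes -64; next final value -2; agreement on -2.
An exhaustive pass over the 56 declared inputs shows identical outputs.
verdict: equivalent


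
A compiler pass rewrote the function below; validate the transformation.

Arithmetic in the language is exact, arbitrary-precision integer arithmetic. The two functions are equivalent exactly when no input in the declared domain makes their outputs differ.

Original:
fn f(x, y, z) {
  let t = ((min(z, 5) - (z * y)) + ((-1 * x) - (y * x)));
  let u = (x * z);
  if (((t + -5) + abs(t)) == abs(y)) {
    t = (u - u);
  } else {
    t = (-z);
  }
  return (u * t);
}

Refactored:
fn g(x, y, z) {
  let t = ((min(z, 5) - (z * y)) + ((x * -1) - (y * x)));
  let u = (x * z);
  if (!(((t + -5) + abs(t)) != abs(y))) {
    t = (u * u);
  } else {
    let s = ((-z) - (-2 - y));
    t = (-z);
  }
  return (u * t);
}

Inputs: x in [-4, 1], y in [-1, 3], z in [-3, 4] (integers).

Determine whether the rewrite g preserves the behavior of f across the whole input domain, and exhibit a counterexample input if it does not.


x=-3, y=3, z=4 yields 0 from f but -1728 from g.
verdict: not equivalent; witness: x=-3, y=3, z=4


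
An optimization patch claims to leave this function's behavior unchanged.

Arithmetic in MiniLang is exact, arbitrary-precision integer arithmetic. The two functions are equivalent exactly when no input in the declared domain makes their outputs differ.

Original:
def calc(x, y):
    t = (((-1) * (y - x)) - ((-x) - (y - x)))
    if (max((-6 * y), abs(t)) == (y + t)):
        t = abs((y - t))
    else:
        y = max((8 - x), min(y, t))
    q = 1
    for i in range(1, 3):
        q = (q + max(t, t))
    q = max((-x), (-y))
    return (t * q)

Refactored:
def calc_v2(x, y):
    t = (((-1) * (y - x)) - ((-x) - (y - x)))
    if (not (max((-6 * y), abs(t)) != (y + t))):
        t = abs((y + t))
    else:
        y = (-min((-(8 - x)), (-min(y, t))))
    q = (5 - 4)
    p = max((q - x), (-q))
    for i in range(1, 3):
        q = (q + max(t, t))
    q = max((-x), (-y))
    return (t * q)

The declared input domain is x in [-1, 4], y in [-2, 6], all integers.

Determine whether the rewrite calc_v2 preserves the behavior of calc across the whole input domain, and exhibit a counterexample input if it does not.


On input x=-1, y=2, calc returns 3 while calc_v2 returns 1.
verdict: not equivalent; witness: x=-1, y=2


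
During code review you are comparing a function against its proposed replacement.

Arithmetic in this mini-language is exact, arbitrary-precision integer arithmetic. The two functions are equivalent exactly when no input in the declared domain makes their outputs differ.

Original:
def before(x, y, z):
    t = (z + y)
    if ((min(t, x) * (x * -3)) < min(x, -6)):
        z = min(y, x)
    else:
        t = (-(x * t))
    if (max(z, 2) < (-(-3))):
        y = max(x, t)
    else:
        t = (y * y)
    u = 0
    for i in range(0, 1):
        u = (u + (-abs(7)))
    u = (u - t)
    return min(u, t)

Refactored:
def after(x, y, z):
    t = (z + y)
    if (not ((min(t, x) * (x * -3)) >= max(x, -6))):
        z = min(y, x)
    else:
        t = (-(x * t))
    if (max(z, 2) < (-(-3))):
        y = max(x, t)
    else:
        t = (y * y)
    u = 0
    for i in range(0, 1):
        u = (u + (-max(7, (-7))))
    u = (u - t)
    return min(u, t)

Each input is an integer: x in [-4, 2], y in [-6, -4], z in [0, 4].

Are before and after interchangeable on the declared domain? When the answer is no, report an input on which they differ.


Take x=-1, y=-6, z=4.
before: t := -2 | ((min(t, x) * (x * -3)) < min(x, -6)): false | t := -2 | (max(z, 2) < (-(-3))): false | t := 36 | u := 0 | iter i=0: | u := -7 | u := -43 | result -43
after: t := -2 | (not ((min(t, x) * (x * -3)) >= max(x, -6))): true | z := -6 | (max(z, 2) < (-(-3))): true | y := -1 | u := 0 | iter i=0: | u := -7 | u := -5 | result -5
-43 against -5: the behavior changed.
verdict: not equivalent; witness: x=-1, y=-6, z=4


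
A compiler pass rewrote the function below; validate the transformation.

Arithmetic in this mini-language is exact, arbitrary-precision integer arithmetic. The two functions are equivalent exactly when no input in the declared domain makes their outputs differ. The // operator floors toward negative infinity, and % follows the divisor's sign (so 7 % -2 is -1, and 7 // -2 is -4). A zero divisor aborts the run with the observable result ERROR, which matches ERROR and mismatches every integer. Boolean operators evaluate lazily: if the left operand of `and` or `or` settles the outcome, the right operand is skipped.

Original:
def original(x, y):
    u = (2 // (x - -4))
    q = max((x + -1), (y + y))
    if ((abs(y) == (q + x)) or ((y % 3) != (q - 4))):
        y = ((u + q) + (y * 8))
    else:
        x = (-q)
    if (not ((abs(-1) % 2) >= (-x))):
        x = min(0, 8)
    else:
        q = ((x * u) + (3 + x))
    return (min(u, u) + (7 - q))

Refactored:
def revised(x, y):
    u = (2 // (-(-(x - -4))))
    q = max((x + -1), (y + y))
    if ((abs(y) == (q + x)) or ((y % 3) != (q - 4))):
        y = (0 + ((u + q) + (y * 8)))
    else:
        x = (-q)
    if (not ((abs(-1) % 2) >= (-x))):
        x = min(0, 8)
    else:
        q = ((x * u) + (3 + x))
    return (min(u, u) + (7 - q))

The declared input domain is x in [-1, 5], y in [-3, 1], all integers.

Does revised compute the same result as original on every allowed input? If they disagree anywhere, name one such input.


Comparing the listings, the differences include: arithmetic usage differs, plus constant usage differs.
One worked example (x=2, y=-2) — original: u := 0 | q := 1 | ((abs(y) == (q + x)) or ((y % 3) != (q - 4))): true | y := -15 | (not ((abs(-1) % 2) >= (-x))): false | q := 5 | result 2; revised: u := 0 | q := 1 | ((abs(y) == (q + x)) or ((y % 3) != (q - 4))): true | y := -15 | (not ((abs(-1) % 2) >= (-x))): false | q := 5 | result 2; agreement on 2.
Sweeping the whole domain (35 inputs) finds no disagreement.
verdict: equivalent


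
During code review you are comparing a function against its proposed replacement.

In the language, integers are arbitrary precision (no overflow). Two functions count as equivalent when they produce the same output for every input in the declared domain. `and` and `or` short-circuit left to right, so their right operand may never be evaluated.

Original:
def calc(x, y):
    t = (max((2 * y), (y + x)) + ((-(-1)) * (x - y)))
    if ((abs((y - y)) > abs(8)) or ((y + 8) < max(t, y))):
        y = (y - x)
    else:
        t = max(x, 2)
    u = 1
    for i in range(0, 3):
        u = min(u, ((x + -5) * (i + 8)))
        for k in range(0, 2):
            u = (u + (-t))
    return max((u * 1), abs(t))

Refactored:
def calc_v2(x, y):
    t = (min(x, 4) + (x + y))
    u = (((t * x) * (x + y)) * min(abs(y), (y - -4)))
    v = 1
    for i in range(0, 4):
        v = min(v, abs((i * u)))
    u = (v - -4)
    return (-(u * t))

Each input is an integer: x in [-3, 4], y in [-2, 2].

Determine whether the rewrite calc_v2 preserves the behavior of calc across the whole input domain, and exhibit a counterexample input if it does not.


On input x=-3, y=-2, calc returns 2 while calc_v2 returns 32.
verdict: not equivalent; witness: x=-3, y=-2
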